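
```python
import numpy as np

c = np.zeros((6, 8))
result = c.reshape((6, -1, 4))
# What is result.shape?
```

(6, 2, 4)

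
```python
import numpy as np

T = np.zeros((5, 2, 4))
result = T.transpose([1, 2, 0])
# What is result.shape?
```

(2, 4, 5)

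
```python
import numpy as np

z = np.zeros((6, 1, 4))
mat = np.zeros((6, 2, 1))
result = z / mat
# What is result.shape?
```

(6, 2, 4)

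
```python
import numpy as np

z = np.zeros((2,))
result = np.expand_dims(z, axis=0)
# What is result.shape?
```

(1, 2)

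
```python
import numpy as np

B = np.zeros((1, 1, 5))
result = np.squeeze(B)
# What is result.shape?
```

(5,)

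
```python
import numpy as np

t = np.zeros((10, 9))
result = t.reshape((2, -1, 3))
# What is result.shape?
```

(2, 15, 3)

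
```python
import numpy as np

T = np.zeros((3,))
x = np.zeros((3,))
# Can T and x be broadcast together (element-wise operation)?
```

Yes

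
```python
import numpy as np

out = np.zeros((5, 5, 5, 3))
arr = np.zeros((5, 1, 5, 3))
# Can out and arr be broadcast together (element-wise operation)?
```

Yes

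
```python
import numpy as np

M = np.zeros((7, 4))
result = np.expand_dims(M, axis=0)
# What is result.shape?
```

(1, 7, 4)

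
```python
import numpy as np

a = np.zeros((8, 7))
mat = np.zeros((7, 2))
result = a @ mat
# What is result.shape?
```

(8, 2)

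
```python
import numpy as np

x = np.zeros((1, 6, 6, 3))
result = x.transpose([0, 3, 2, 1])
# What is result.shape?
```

(1, 3, 6, 6)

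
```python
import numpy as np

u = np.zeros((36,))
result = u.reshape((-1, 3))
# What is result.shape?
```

(12, 3)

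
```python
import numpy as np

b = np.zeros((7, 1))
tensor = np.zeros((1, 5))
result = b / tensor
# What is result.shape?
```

(7, 5)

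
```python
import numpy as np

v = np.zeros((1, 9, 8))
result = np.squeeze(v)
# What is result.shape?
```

(9, 8)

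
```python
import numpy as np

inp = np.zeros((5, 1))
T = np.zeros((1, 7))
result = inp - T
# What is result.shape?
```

(5, 7)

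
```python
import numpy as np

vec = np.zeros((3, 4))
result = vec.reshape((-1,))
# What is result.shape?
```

(12,)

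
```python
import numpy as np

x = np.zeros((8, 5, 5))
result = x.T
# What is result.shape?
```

(5, 5, 8)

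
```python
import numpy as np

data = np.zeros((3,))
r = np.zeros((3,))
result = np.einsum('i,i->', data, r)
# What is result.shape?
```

()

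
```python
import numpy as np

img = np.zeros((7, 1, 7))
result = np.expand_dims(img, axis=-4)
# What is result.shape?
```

(1, 7, 1, 7)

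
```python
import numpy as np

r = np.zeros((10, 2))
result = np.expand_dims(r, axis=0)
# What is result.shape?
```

(1, 10, 2)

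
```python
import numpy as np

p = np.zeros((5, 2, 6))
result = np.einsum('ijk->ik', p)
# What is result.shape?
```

(5, 6)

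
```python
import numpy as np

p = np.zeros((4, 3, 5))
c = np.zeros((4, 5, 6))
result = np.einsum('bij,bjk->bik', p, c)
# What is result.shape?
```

(4, 3, 6)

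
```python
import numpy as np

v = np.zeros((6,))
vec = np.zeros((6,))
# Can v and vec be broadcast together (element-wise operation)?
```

Yes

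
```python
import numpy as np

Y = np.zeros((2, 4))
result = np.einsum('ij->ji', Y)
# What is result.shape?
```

(4, 2)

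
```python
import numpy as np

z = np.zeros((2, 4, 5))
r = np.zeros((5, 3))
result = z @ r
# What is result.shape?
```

(2, 4, 3)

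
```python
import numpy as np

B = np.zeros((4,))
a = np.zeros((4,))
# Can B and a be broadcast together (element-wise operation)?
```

Yes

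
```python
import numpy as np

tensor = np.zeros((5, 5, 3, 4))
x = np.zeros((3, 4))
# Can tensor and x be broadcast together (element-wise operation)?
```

Yes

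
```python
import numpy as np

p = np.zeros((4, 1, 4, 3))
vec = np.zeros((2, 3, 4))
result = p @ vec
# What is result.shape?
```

(4, 2, 4, 4)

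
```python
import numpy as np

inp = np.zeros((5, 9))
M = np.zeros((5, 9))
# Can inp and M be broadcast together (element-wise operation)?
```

Yes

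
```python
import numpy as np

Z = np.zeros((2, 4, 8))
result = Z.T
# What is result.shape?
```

(8, 4, 2)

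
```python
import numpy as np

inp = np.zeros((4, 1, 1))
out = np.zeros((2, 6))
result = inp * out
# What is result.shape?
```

(4, 2, 6)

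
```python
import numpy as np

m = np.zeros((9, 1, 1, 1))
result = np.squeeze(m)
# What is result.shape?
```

(9,)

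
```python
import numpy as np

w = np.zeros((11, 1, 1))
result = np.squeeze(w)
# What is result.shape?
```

(11,)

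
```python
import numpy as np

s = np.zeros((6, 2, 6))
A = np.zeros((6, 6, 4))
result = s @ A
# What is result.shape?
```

(6, 2, 4)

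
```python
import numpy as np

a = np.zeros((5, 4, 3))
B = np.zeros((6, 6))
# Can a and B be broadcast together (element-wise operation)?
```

No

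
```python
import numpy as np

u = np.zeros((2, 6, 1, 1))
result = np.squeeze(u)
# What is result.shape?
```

(2, 6)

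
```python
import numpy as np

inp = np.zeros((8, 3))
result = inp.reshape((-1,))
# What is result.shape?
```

(24,)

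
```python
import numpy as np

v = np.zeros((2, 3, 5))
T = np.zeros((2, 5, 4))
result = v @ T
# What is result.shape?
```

(2, 3, 4)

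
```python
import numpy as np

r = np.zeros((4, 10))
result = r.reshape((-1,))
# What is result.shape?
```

(40,)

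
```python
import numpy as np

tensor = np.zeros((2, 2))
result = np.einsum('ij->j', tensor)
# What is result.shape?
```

(2,)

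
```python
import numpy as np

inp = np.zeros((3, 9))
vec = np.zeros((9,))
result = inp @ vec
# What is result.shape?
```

(3,)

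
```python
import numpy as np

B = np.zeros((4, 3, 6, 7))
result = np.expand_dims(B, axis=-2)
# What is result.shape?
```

(4, 3, 6, 1, 7)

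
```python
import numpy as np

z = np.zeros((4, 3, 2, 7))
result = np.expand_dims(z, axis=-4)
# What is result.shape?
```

(4, 1, 3, 2, 7)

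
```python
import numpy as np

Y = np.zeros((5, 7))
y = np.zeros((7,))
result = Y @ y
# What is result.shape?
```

(5,)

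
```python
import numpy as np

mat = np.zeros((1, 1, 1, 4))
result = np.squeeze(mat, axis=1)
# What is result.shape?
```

(1, 1, 4)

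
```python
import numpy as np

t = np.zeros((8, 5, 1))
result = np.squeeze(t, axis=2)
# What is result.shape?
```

(8, 5)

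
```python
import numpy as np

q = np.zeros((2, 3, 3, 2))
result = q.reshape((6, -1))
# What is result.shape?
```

(6, 6)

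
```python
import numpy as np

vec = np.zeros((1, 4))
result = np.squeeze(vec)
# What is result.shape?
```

(4,)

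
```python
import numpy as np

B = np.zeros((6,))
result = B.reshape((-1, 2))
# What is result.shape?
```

(3, 2)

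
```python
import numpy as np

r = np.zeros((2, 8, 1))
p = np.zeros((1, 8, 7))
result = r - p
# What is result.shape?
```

(2, 8, 7)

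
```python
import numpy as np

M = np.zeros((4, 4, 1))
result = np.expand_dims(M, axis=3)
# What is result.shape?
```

(4, 4, 1, 1)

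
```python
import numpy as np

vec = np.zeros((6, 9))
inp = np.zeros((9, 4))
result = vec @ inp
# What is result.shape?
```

(6, 4)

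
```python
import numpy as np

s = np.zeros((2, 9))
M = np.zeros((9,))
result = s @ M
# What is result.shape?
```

(2,)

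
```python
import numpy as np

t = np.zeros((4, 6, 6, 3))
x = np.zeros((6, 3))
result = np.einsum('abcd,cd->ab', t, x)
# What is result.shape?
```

(4, 6)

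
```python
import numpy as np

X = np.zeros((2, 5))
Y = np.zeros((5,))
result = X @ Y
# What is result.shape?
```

(2,)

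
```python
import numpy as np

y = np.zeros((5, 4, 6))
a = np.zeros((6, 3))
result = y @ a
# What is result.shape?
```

(5, 4, 3)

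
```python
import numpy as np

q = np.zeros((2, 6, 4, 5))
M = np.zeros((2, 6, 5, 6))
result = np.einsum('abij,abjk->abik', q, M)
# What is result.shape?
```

(2, 6, 4, 6)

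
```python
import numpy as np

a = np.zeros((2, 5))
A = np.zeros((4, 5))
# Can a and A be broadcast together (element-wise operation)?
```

No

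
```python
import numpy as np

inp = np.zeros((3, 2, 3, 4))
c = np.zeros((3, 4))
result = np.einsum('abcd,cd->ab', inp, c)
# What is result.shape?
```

(3, 2)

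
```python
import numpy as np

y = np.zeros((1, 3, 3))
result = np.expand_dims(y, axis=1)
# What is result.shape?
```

(1, 1, 3, 3)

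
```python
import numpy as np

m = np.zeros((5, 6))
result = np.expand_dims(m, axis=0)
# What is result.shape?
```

(1, 5, 6)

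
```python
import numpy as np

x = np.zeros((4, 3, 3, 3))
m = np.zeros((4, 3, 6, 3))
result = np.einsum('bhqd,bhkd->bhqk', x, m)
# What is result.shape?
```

(4, 3, 3, 6)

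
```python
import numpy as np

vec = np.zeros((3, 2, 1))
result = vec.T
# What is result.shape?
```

(1, 2, 3)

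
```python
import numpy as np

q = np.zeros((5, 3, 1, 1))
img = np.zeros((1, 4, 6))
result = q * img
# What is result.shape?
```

(5, 3, 4, 6)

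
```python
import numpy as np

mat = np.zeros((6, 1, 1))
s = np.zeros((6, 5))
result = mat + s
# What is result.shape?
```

(6, 6, 5)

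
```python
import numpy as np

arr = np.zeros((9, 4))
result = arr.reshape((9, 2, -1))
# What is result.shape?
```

(9, 2, 2)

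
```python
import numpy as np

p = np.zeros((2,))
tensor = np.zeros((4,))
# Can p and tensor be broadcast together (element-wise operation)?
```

No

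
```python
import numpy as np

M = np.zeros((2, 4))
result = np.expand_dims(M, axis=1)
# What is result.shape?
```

(2, 1, 4)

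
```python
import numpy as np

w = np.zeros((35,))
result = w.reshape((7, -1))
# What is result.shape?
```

(7, 5)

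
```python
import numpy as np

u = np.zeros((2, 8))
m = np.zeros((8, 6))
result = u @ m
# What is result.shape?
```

(2, 6)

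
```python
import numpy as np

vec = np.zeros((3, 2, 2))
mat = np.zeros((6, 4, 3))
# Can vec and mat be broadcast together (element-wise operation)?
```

No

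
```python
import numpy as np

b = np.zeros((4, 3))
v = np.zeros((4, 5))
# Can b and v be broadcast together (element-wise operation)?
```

No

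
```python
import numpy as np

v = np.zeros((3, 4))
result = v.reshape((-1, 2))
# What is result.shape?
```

(6, 2)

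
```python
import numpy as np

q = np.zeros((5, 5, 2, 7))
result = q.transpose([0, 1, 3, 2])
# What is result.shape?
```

(5, 5, 7, 2)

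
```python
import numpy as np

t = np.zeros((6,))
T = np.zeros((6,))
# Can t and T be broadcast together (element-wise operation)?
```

Yes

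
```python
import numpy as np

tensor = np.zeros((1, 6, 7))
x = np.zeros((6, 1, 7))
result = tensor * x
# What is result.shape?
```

(6, 6, 7)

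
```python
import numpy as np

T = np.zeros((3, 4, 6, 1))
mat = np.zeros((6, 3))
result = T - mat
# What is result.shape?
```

(3, 4, 6, 3)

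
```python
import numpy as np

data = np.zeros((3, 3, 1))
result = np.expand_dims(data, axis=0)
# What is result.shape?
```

(1, 3, 3, 1)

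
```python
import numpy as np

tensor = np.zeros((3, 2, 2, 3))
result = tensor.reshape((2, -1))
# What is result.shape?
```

(2, 18)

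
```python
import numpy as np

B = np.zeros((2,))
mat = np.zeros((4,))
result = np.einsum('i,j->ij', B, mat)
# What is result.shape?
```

(2, 4)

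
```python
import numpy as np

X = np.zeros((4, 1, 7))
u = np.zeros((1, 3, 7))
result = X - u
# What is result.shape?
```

(4, 3, 7)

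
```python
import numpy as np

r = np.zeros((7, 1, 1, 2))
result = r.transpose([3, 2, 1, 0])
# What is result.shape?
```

(2, 1, 1, 7)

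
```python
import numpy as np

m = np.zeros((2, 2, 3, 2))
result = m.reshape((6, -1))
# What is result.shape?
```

(6, 4)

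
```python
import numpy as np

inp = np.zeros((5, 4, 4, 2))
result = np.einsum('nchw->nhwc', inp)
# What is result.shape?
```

(5, 4, 2, 4)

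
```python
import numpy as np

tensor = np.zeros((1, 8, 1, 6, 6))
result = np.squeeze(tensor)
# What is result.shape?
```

(8, 6, 6)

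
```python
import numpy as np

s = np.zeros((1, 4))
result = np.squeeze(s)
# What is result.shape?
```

(4,)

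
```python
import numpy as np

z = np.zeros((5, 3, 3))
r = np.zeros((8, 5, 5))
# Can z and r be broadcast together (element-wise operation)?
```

No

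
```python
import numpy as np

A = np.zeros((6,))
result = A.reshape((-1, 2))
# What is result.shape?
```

(3, 2)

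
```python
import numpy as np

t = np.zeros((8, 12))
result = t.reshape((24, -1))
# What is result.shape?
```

(24, 4)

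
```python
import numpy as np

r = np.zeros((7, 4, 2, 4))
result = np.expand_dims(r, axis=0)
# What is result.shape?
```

(1, 7, 4, 2, 4)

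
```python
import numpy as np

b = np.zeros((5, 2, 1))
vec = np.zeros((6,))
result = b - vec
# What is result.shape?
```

(5, 2, 6)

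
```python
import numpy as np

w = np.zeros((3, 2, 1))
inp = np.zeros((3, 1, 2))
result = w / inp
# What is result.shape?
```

(3, 2, 2)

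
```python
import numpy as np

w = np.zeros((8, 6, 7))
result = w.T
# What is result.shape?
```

(7, 6, 8)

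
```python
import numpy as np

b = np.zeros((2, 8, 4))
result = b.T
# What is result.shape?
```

(4, 8, 2)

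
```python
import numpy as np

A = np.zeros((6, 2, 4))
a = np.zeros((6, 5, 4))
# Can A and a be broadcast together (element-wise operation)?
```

No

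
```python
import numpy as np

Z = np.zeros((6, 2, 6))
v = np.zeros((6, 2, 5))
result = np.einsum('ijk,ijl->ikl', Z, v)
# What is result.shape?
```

(6, 6, 5)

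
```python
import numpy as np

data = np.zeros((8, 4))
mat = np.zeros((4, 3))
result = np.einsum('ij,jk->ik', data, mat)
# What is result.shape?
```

(8, 3)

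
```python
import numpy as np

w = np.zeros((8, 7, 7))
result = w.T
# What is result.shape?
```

(7, 7, 8)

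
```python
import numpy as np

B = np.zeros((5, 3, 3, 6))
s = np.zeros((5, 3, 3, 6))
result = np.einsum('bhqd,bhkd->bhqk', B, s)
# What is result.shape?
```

(5, 3, 3, 3)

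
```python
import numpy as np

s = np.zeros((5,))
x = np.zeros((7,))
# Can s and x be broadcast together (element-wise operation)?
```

No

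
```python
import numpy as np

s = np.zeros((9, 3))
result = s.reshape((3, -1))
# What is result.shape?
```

(3, 9)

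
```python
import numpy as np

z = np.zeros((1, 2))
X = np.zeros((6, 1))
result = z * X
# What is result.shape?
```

(6, 2)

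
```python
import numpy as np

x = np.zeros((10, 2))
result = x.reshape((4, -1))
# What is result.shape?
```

(4, 5)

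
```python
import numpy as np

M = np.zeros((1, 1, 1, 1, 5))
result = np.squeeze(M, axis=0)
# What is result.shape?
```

(1, 1, 1, 5)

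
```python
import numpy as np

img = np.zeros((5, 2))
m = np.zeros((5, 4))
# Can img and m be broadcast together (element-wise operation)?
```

No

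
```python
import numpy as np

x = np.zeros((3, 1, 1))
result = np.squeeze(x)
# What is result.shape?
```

(3,)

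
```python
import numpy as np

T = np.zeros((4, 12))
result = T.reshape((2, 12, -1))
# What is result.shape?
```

(2, 12, 2)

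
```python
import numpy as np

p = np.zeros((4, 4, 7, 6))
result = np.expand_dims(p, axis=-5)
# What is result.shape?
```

(1, 4, 4, 7, 6)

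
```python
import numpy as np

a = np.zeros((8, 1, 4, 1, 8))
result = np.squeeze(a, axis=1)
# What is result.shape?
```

(8, 4, 1, 8)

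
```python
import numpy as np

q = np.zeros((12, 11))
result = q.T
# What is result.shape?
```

(11, 12)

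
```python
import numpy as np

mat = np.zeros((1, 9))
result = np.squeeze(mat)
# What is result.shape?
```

(9,)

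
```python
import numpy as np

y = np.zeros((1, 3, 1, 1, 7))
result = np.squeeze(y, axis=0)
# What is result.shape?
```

(3, 1, 1, 7)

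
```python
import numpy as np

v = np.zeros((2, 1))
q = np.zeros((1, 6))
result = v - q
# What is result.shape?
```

(2, 6)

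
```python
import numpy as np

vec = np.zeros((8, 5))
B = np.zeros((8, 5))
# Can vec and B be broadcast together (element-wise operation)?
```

Yes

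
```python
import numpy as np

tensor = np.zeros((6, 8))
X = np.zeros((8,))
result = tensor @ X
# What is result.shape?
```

(6,)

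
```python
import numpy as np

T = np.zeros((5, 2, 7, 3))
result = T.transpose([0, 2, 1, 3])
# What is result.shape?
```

(5, 7, 2, 3)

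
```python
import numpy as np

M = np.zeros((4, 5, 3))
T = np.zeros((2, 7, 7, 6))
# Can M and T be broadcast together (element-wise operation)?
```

No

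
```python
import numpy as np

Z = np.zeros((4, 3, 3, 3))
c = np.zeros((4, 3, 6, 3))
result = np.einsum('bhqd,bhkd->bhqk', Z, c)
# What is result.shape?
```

(4, 3, 3, 6)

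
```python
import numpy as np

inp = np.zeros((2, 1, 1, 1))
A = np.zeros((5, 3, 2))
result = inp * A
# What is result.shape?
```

(2, 5, 3, 2)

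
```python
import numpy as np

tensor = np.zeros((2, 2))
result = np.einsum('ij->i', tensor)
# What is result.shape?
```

(2,)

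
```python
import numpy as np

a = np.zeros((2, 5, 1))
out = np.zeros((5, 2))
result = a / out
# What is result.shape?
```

(2, 5, 2)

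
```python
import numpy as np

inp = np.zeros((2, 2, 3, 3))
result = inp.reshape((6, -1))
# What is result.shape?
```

(6, 6)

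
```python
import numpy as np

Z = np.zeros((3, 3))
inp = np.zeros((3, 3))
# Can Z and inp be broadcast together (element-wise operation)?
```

Yes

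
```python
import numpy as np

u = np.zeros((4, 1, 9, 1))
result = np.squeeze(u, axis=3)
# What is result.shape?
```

(4, 1, 9)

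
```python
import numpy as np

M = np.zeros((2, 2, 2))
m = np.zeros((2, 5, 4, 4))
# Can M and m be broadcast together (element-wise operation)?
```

No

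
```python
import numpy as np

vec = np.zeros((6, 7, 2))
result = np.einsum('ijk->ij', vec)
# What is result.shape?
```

(6, 7)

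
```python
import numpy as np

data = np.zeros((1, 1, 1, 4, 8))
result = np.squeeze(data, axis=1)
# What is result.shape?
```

(1, 1, 4, 8)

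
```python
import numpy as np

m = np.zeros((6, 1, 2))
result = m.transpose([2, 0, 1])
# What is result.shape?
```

(2, 6, 1)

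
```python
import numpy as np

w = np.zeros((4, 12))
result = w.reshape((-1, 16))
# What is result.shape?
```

(3, 16)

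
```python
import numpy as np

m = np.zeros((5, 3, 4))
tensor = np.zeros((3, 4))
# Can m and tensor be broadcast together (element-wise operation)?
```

Yes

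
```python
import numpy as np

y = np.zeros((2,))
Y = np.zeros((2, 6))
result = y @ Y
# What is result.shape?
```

(6,)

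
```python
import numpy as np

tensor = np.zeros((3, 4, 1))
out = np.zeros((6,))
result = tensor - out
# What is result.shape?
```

(3, 4, 6)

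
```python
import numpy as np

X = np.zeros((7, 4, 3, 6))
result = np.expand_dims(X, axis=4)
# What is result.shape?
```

(7, 4, 3, 6, 1)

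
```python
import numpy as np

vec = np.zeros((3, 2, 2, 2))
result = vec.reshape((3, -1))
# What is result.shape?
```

(3, 8)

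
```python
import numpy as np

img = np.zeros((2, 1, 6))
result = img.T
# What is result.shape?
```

(6, 1, 2)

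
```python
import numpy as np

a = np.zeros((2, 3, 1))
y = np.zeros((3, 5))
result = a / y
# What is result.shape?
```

(2, 3, 5)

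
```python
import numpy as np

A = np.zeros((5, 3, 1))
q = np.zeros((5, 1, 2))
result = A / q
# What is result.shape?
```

(5, 3, 2)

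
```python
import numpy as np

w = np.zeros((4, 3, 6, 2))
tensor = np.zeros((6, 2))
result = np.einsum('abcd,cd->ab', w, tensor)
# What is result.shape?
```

(4, 3)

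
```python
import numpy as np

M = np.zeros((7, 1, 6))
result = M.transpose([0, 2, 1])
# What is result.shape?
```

(7, 6, 1)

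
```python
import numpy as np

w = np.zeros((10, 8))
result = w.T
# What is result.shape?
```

(8, 10)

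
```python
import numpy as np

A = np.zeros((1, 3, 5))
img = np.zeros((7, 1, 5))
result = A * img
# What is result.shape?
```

(7, 3, 5)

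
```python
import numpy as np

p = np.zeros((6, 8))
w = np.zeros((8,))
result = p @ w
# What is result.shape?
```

(6,)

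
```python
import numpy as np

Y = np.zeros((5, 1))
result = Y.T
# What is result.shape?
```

(1, 5)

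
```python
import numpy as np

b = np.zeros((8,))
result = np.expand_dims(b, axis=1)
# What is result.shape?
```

(8, 1)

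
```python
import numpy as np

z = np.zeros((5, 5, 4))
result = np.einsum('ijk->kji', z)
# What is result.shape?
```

(4, 5, 5)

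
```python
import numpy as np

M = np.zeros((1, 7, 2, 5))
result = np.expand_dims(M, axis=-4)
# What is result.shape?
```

(1, 1, 7, 2, 5)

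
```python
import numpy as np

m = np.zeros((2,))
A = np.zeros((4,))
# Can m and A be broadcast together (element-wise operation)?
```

No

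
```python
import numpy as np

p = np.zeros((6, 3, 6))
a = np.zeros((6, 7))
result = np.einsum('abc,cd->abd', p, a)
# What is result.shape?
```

(6, 3, 7)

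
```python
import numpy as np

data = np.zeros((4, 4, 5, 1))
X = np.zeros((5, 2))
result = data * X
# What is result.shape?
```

(4, 4, 5, 2)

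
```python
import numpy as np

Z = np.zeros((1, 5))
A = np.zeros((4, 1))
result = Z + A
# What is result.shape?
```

(4, 5)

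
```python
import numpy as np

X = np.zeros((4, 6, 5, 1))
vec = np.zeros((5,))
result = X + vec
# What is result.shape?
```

(4, 6, 5, 5)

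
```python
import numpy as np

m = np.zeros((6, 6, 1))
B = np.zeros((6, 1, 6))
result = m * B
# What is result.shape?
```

(6, 6, 6)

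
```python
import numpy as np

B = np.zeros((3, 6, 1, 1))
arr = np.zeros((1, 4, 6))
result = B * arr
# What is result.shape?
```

(3, 6, 4, 6)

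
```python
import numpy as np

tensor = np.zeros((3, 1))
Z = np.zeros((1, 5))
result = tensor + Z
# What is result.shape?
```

(3, 5)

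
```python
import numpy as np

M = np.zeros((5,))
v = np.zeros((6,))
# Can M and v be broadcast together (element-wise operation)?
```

No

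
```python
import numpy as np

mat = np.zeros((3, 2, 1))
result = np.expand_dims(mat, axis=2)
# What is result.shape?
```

(3, 2, 1, 1)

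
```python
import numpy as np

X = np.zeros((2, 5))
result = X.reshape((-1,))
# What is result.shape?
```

(10,)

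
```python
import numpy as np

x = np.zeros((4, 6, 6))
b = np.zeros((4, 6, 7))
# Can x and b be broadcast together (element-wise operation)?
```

No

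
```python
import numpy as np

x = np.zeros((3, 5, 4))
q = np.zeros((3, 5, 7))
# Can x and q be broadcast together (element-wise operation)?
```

No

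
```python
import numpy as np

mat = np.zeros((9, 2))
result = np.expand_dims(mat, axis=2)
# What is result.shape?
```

(9, 2, 1)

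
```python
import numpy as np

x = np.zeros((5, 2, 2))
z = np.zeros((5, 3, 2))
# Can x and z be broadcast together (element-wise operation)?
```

No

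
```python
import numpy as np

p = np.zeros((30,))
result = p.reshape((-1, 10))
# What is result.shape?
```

(3, 10)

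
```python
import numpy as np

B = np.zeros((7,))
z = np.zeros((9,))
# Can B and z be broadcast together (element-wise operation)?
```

No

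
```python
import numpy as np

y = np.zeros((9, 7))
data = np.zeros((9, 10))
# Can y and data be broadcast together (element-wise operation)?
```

No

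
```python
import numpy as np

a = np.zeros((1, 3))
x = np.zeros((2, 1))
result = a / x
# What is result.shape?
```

(2, 3)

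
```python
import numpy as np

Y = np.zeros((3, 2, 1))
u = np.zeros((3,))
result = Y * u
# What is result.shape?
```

(3, 2, 3)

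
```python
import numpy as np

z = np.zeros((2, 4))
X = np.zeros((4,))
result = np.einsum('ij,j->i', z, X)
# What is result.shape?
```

(2,)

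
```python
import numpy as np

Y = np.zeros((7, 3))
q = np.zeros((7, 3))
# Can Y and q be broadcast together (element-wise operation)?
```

Yes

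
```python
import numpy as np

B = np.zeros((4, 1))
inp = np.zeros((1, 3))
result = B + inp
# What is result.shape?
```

(4, 3)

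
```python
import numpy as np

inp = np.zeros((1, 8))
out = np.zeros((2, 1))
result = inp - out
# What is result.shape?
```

(2, 8)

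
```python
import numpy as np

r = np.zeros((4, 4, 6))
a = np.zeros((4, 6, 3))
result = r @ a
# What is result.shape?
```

(4, 4, 3)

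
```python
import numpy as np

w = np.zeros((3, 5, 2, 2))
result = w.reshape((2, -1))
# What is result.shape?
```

(2, 30)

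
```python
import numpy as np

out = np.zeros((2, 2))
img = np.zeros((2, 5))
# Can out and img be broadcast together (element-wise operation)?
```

No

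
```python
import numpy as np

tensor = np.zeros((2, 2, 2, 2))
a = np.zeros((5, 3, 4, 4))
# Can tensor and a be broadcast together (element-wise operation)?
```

No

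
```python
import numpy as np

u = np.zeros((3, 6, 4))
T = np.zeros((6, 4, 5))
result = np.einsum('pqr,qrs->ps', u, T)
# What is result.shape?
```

(3, 5)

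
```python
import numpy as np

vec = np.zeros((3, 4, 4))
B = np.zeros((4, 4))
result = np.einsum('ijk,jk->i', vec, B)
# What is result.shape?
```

(3,)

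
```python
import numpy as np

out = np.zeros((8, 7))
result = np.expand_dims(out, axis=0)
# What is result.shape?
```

(1, 8, 7)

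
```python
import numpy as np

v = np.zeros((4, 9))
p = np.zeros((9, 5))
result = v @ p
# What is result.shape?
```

(4, 5)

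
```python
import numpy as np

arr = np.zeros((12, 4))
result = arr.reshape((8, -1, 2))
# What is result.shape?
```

(8, 3, 2)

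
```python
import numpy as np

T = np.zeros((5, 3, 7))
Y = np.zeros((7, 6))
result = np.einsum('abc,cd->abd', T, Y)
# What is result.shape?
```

(5, 3, 6)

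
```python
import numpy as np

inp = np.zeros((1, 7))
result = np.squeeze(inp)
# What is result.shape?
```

(7,)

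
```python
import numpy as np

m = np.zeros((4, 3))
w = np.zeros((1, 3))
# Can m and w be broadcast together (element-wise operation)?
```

Yes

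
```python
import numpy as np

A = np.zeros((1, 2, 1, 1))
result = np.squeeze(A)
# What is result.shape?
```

(2,)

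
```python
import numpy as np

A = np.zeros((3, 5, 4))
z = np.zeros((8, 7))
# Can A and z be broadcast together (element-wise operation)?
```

No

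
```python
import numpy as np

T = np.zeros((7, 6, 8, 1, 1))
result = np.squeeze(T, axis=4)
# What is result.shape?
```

(7, 6, 8, 1)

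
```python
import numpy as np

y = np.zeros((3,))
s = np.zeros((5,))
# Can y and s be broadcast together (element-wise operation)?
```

No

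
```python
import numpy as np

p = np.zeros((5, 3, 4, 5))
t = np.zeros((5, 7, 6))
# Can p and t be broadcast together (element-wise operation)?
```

No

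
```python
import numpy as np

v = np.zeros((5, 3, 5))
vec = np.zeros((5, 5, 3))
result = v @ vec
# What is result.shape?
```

(5, 3, 3)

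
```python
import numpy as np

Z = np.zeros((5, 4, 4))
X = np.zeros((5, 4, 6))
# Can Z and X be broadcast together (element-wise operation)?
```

No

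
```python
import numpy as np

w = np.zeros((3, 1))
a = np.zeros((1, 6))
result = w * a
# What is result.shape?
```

(3, 6)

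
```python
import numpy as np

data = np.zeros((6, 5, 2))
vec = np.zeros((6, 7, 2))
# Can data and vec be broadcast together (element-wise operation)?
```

No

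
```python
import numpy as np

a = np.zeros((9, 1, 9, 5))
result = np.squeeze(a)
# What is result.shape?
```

(9, 9, 5)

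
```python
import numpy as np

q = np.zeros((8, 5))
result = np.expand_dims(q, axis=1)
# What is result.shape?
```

(8, 1, 5)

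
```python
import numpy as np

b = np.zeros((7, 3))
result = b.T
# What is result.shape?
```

(3, 7)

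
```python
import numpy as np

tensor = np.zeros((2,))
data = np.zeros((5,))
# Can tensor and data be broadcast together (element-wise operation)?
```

No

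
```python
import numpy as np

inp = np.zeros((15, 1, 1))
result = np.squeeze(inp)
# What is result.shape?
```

(15,)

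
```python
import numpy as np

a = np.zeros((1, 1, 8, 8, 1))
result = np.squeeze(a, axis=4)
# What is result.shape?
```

(1, 1, 8, 8)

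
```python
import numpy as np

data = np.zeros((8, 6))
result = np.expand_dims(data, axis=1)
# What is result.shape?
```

(8, 1, 6)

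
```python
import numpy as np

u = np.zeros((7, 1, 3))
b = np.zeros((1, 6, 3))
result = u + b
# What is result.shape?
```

(7, 6, 3)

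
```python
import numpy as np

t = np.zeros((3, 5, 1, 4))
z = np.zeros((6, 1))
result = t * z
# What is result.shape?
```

(3, 5, 6, 4)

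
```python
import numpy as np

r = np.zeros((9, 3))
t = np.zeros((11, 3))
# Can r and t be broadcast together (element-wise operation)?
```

No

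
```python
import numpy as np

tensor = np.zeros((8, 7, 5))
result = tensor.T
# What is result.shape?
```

(5, 7, 8)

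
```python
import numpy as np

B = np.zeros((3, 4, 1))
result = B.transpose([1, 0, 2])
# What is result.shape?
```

(4, 3, 1)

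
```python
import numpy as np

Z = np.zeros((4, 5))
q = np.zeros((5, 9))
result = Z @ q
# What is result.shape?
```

(4, 9)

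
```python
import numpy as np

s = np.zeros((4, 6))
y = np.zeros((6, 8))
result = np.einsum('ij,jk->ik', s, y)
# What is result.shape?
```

(4, 8)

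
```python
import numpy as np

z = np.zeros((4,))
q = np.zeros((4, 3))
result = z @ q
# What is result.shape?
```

(3,)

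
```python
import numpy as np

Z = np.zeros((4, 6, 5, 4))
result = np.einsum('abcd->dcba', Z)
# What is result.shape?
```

(4, 5, 6, 4)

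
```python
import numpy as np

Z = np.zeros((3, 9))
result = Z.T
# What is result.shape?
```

(9, 3)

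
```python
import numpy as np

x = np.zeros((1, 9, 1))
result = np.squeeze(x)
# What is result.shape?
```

(9,)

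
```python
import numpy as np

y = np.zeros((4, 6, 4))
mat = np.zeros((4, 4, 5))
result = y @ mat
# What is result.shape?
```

(4, 6, 5)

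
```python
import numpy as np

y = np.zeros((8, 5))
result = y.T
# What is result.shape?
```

(5, 8)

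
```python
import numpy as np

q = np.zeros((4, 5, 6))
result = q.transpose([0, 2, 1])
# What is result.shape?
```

(4, 6, 5)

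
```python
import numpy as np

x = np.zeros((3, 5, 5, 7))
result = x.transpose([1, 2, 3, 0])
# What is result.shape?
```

(5, 5, 7, 3)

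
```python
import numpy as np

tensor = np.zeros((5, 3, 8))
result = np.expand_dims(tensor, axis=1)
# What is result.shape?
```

(5, 1, 3, 8)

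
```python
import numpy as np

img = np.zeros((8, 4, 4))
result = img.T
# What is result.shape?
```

(4, 4, 8)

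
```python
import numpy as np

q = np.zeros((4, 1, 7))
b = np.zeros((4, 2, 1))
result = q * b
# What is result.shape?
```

(4, 2, 7)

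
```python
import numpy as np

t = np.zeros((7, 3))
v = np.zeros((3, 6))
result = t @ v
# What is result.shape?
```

(7, 6)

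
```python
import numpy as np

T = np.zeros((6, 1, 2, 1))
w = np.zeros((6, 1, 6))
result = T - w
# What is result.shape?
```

(6, 6, 2, 6)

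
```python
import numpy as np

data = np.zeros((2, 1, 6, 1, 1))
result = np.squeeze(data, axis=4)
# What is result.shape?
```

(2, 1, 6, 1)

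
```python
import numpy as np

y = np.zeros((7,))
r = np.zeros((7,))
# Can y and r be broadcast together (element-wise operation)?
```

Yes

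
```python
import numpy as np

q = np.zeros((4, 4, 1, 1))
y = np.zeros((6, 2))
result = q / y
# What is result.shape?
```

(4, 4, 6, 2)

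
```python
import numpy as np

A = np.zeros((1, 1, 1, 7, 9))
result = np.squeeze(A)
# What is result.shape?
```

(7, 9)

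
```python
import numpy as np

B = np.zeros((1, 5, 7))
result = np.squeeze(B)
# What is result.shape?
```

(5, 7)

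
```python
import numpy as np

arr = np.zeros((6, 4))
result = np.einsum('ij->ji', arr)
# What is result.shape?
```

(4, 6)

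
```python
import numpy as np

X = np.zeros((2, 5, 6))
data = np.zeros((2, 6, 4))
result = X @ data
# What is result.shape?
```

(2, 5, 4)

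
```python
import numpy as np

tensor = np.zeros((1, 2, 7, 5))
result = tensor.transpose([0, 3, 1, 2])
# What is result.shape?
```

(1, 5, 2, 7)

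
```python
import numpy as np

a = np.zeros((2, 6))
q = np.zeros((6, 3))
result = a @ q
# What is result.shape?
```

(2, 3)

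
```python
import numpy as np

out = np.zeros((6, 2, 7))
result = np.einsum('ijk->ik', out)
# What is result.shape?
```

(6, 7)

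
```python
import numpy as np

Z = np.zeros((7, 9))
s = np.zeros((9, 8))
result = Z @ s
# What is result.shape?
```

(7, 8)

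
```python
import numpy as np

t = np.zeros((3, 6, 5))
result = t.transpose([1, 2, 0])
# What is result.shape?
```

(6, 5, 3)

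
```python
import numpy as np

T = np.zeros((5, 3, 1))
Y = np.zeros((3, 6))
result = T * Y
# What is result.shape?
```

(5, 3, 6)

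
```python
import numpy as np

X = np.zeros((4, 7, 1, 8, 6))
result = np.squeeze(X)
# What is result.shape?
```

(4, 7, 8, 6)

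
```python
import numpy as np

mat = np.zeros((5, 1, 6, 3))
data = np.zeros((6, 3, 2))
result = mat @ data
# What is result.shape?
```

(5, 6, 6, 2)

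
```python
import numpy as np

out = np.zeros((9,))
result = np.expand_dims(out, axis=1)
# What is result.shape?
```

(9, 1)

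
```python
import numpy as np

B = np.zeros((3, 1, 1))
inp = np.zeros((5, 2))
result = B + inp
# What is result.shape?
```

(3, 5, 2)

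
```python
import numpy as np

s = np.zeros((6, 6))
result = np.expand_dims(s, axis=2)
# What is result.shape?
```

(6, 6, 1)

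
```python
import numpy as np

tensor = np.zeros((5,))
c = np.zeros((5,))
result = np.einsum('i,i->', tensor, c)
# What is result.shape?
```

()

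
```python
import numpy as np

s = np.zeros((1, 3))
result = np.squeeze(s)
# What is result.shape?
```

(3,)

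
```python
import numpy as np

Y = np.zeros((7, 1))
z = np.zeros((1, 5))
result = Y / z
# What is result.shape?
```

(7, 5)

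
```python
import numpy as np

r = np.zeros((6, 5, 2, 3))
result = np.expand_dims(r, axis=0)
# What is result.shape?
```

(1, 6, 5, 2, 3)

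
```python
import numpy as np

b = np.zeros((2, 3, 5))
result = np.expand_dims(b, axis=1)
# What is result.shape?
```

(2, 1, 3, 5)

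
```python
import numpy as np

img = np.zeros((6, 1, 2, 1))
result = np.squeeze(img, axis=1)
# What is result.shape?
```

(6, 2, 1)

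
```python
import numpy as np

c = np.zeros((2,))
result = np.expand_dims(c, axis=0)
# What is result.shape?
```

(1, 2)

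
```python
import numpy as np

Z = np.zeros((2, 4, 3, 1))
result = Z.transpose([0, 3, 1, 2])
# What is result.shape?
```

(2, 1, 4, 3)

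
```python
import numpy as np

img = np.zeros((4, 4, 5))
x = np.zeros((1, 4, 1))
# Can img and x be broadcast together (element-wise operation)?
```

Yes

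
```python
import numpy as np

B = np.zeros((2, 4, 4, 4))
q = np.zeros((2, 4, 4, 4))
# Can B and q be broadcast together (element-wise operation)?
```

Yes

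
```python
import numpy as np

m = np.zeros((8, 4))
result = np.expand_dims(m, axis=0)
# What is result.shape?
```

(1, 8, 4)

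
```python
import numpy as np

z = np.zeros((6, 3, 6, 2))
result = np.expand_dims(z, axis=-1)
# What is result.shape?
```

(6, 3, 6, 2, 1)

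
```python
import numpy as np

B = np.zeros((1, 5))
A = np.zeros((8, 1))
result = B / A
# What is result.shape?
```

(8, 5)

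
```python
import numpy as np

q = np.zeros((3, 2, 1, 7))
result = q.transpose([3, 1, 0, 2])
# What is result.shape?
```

(7, 2, 3, 1)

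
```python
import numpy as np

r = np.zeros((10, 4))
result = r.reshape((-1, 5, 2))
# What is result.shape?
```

(4, 5, 2)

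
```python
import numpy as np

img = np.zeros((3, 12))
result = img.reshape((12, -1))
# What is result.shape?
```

(12, 3)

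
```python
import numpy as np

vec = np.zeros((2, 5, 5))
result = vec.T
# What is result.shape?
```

(5, 5, 2)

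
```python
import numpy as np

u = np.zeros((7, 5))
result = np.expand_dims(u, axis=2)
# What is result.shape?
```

(7, 5, 1)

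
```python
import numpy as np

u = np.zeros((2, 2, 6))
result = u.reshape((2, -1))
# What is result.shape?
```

(2, 12)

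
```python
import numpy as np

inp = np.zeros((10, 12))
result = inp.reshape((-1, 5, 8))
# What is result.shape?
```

(3, 5, 8)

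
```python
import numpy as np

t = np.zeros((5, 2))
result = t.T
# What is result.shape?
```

(2, 5)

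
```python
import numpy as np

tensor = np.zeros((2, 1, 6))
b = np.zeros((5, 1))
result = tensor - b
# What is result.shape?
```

(2, 5, 6)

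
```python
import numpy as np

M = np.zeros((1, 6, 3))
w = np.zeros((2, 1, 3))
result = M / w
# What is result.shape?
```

(2, 6, 3)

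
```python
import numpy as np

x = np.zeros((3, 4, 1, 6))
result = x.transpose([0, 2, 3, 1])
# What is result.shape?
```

(3, 1, 6, 4)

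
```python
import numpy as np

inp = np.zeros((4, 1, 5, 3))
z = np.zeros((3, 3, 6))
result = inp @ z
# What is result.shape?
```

(4, 3, 5, 6)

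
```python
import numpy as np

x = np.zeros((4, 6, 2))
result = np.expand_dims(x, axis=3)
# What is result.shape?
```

(4, 6, 2, 1)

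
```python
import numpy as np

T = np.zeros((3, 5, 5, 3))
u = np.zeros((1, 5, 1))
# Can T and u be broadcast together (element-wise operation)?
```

Yes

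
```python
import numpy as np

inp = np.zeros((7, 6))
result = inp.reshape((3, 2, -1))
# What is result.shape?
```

(3, 2, 7)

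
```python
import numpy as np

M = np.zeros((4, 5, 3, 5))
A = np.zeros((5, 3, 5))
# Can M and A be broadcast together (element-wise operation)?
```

Yes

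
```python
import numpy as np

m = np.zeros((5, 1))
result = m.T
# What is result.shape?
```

(1, 5)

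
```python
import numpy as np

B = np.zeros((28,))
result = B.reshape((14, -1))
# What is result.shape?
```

(14, 2)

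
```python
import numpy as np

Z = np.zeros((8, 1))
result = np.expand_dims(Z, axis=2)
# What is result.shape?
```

(8, 1, 1)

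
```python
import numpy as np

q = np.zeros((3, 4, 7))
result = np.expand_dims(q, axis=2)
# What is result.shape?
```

(3, 4, 1, 7)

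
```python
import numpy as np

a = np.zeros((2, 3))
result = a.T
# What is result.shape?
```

(3, 2)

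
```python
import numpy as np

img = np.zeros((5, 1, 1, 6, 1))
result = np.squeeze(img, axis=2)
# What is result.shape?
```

(5, 1, 6, 1)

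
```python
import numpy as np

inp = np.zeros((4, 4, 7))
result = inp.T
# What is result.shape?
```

(7, 4, 4)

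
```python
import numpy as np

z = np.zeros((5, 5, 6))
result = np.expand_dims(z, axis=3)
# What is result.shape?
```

(5, 5, 6, 1)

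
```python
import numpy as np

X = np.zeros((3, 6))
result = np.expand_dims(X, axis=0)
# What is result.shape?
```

(1, 3, 6)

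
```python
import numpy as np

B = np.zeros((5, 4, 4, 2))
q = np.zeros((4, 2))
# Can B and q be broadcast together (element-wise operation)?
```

Yes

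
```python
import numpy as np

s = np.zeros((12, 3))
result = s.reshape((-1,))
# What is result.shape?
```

(36,)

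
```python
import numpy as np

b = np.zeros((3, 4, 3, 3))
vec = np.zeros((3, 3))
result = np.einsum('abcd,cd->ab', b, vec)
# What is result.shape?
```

(3, 4)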